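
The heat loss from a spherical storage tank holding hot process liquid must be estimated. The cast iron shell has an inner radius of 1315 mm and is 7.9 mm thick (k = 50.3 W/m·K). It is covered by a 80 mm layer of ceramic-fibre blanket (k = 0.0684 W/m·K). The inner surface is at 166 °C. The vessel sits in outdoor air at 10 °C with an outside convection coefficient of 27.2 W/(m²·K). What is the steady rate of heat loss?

Q ≈ 3020 W

Radial (spherical) resistances in series:
R_cast iron shell = (1/1.315 − 1/1.3229)/(4π×50.3) = 7.184×10^-6 K/W
R_ceramic-fibre blanket = (1/1.3229 − 1/1.4029)/(4π×0.0684) = 0.05015 K/W
R_outer film = 1/(h·4πr_o²) = 1/(27.2×4π×1.4029²) = 0.001487 K/W
R_total = 0.05164 K/W
Q = ΔT/R_total = 156/0.05164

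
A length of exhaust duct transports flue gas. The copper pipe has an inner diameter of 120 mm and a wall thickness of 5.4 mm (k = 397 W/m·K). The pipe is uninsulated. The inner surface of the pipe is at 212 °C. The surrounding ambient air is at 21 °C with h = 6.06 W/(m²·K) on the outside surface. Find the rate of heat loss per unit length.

q′ ≈ 476 W/m

For a radial system each layer contributes R = ln(r_out/r_in)/(2πkL); films add R = 1/(hA).
R_copper pipe wall = ln(65.4/60)/(2π×397×1) = 3.455×10^-5 K/W
R_outer film = 1/(h_o·2πr_oL) = 1/(6.06×2π×0.0654×1) = 0.4016 K/W
R_total = 0.4016 K/W
Q = ΔT/R_total = 191/0.4016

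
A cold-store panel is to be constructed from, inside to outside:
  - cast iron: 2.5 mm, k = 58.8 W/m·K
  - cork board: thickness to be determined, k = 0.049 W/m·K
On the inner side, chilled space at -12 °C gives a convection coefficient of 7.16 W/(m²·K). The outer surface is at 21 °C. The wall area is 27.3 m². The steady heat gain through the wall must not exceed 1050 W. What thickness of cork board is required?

Treating each layer as a thermal resistance in series:
R_inner film = 1/(h_i·A) = 1/(7.16×27.3) = 0.005116 K/W
R_cast iron = L/(kA) = 0.0025/(58.8×27.3) = 1.557×10^-6 K/W
Sum of the known resistances R_other = 0.005117 K/W
Required total resistance R_tot = ΔT/Q_allow = 33/1050 = 0.03143 K/W
R_cork board = R_tot − R_other = 0.02631 K/W
L = R·k·A = 0.02631×0.049×27.3

L ≈ 35.2 mm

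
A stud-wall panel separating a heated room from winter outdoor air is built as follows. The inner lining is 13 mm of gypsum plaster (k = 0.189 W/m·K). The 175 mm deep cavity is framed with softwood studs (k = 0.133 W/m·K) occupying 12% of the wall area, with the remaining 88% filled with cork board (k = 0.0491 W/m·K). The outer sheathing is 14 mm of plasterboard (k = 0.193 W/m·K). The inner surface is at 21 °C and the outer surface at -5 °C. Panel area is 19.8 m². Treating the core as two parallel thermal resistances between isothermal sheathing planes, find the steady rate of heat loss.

Sheathing layers in series; stud and cavity paths in parallel between them.
R_inner = 0.013/(0.189×19.8) = 0.003474 K/W
R_stud  = 0.175/(0.133×0.12×19.8) = 0.5538 K/W
R_cav   = 0.175/(0.0491×0.88×19.8) = 0.2046 K/W
1/R_core = 1/R_stud + 1/R_cav → R_core = 0.1494 K/W
R_outer = 0.014/(0.193×19.8) = 0.003664 K/W
R_total = 0.1565 K/W
Q = ΔT/R_total = 26/0.1565

Q ≈ 166 W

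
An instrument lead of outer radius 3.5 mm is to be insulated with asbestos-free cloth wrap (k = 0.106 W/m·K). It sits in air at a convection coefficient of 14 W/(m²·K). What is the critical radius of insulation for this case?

For a cylinder r_cr = k/h = 0.106/14
r_cr = 7.57 mm; since the bare radius (3.5 mm) is below r_cr, adding a thin layer of insulation will *increase* heat loss.

r_cr ≈ 7.57 mm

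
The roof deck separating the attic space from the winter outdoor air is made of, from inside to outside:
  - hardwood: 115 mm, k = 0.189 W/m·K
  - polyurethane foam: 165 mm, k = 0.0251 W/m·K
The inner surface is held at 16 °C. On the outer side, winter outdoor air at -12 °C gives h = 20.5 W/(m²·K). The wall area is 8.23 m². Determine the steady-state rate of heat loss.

Treating each layer as a thermal resistance in series:
R_hardwood = L/(kA) = 0.115/(0.189×8.23) = 0.07393 K/W
R_polyurethane foam = L/(kA) = 0.165/(0.0251×8.23) = 0.7987 K/W
R_outer film = 1/(h_o·A) = 1/(20.5×8.23) = 0.005927 K/W
R_total = 0.8786 K/W
Q = ΔT / R_total = 28 / 0.8786

Q ≈ 31.9 W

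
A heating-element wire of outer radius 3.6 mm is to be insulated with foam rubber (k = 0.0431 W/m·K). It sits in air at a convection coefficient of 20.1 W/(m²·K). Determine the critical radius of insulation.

For a cylinder r_cr = k/h = 0.0431/20.1
r_cr = 2.14 mm; since the bare radius (3.6 mm) is above r_cr, any added insulation will reduce heat loss.

r_cr ≈ 2.14 mm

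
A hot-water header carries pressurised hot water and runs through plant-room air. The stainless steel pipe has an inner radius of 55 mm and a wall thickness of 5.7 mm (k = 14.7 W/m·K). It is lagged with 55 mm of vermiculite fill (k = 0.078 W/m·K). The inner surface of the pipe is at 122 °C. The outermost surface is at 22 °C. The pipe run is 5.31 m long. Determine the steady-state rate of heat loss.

Q ≈ 403 W

For a radial system each layer contributes R = ln(r_out/r_in)/(2πkL); films add R = 1/(hA).
R_stainless steel pipe wall = ln(60.7/55)/(2π×14.7×5.31) = 2.011×10^-4 K/W
R_vermiculite fill = ln(115.7/60.7)/(2π×0.078×5.31) = 0.2479 K/W
R_total = 0.2481 K/W
Q = ΔT/R_total = 100/0.2481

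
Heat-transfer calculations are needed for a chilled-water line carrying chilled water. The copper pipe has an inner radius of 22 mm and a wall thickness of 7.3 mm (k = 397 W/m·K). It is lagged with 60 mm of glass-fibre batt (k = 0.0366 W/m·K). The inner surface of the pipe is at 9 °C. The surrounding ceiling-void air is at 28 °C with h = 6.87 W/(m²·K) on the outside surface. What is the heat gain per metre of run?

Per-layer cylindrical resistances, series-summed:
R_copper pipe wall = ln(29.3/22)/(2π×397×1) = 1.149×10^-4 K/W
R_glass-fibre batt = ln(89.3/29.3)/(2π×0.0366×1) = 4.846 K/W
R_outer film = 1/(h_o·2πr_oL) = 1/(6.87×2π×0.0893×1) = 0.2594 K/W
R_total = 5.106 K/W
Q = ΔT/R_total = 19/5.106

q′ ≈ 3.72 W/m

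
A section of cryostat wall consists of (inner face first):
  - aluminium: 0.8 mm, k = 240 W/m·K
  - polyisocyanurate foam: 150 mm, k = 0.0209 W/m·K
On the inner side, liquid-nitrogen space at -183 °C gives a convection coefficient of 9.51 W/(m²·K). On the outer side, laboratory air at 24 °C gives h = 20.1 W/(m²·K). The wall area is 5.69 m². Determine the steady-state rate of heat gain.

Series thermal resistances:
R_inner film = 1/(h_i·A) = 1/(9.51×5.69) = 0.01848 K/W
R_aluminium = L/(kA) = 0.0008/(240×5.69) = 5.858×10^-7 K/W
R_polyisocyanurate foam = L/(kA) = 0.15/(0.0209×5.69) = 1.261 K/W
R_outer film = 1/(h_o·A) = 1/(20.1×5.69) = 0.008744 K/W
R_total = 1.289 K/W
Q = ΔT / R_total = 207 / 1.289

Q ≈ 161 W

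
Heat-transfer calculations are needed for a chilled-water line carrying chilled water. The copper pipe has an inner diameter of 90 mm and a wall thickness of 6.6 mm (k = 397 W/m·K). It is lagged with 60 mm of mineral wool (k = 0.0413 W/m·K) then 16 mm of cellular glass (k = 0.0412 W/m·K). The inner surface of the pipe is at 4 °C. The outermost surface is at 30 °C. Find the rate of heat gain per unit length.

q′ ≈ 7.45 W/m

Cylindrical conduction, so R = ln(r₂/r₁)/(2πkL) per layer, in series:
R_copper pipe wall = ln(51.6/45)/(2π×397×1) = 5.487×10^-5 K/W
R_mineral wool = ln(111.6/51.6)/(2π×0.0413×1) = 2.973 K/W
R_cellular glass = ln(127.6/111.6)/(2π×0.0412×1) = 0.5176 K/W
R_total = 3.49 K/W
Q = ΔT/R_total = 26/3.49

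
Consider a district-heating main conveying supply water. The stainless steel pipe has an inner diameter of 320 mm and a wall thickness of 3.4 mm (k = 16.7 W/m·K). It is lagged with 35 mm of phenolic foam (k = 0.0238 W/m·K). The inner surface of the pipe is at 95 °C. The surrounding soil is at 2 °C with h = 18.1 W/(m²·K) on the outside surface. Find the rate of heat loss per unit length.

Per-layer cylindrical resistances, series-summed:
R_stainless steel pipe wall = ln(163.4/160)/(2π×16.7×1) = 2.004×10^-4 K/W
R_phenolic foam = ln(198.4/163.4)/(2π×0.0238×1) = 1.298 K/W
R_outer film = 1/(h_o·2πr_oL) = 1/(18.1×2π×0.1984×1) = 0.04432 K/W
R_total = 1.342 K/W
Q = ΔT/R_total = 93/1.342

q′ ≈ 69.3 W/m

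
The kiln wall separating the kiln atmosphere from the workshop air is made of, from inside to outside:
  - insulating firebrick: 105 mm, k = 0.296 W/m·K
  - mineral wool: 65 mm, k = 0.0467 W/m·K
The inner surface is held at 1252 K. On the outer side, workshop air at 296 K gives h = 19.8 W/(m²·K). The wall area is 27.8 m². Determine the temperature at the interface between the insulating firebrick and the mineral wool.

Treating each layer as a thermal resistance in series:
R_insulating firebrick = L/(kA) = 0.105/(0.296×27.8) = 0.01276 K/W
R_mineral wool = L/(kA) = 0.065/(0.0467×27.8) = 0.05007 K/W
R_outer film = 1/(h_o·A) = 1/(19.8×27.8) = 0.001817 K/W
R_total = 0.06464 K/W;  Q = ΔT/R_total = 956/0.06464 = 14790 W
T_interface = T_inner − Q·ΣR(inner→interface) = 1252 − 14800×0.01276

T ≈ 1060 K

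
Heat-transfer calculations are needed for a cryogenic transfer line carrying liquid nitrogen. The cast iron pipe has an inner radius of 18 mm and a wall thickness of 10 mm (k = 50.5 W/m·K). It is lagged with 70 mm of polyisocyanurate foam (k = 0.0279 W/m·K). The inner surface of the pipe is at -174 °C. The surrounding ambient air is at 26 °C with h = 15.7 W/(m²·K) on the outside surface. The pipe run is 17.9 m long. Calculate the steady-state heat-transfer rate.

Radial resistances (cylindrical: R_cond = ln(r_o/r_i)/(2πkL), R_conv = 1/(h·2πrL)):
R_cast iron pipe wall = ln(28/18)/(2π×50.5×17.9) = 7.779×10^-5 K/W
R_polyisocyanurate foam = ln(98/28)/(2π×0.0279×17.9) = 0.3992 K/W
R_outer film = 1/(h_o·2πr_oL) = 1/(15.7×2π×0.098×17.9) = 0.005779 K/W
R_total = 0.4051 K/W
Q = ΔT/R_total = 200/0.4051

Q ≈ 494 W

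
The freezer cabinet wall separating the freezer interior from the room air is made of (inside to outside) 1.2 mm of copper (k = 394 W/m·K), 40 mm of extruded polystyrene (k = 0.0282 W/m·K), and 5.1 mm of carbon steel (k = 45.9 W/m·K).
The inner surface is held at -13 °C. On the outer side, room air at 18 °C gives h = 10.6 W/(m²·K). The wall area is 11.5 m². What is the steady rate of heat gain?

Q ≈ 236 W

Model the wall as resistances in series:
R_copper = L/(kA) = 0.0012/(394×11.5) = 2.648×10^-7 K/W
R_extruded polystyrene = L/(kA) = 0.04/(0.0282×11.5) = 0.1233 K/W
R_carbon steel = L/(kA) = 0.0051/(45.9×11.5) = 9.662×10^-6 K/W
R_outer film = 1/(h_o·A) = 1/(10.6×11.5) = 0.008203 K/W
R_total = 0.1316 K/W
Q = ΔT / R_total = 31 / 0.1316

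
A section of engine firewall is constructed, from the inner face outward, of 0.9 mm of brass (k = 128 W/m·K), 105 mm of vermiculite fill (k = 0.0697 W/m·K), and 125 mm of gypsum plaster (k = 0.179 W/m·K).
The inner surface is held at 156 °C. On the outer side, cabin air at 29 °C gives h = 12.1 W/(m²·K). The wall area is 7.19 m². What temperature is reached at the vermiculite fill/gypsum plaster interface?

Using the resistance-network approach (series):
R_brass = L/(kA) = 0.0009/(128×7.19) = 9.779×10^-7 K/W
R_vermiculite fill = L/(kA) = 0.105/(0.0697×7.19) = 0.2095 K/W
R_gypsum plaster = L/(kA) = 0.125/(0.179×7.19) = 0.09712 K/W
R_outer film = 1/(h_o·A) = 1/(12.1×7.19) = 0.01149 K/W
R_total = 0.3181 K/W;  Q = ΔT/R_total = 127/0.3181 = 399.2 W
T_interface = T_inner − Q·ΣR(inner→interface) = 156 − 399×0.2095

T ≈ 72.4 °C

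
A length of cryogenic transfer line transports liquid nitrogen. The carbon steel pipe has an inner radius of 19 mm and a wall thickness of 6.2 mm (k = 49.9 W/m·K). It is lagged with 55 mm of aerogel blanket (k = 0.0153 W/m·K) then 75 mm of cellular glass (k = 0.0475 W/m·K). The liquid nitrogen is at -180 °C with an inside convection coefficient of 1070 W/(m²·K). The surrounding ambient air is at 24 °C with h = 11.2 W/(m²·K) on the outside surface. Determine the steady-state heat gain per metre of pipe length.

Treating each annulus and film as a series resistance:
R_inner film = 1/(h_i·2πr₁L) = 1/(1070×2π×0.019×1) = 0.007829 K/W
R_carbon steel pipe wall = ln(25.2/19)/(2π×49.9×1) = 9.007×10^-4 K/W
R_aerogel blanket = ln(80.2/25.2)/(2π×0.0153×1) = 12.04 K/W
R_cellular glass = ln(155.2/80.2)/(2π×0.0475×1) = 2.212 K/W
R_outer film = 1/(h_o·2πr_oL) = 1/(11.2×2π×0.1552×1) = 0.09156 K/W
R_total = 14.35 K/W
Q = ΔT/R_total = 204/14.35

q′ ≈ 14.2 W/m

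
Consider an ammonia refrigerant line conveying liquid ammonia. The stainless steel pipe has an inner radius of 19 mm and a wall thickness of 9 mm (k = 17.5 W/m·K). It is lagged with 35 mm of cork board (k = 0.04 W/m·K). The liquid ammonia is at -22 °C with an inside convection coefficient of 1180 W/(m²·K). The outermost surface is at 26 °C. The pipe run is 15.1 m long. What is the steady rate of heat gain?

For a radial system each layer contributes R = ln(r_out/r_in)/(2πkL); films add R = 1/(hA).
R_inner film = 1/(h_i·2πr₁L) = 1/(1180×2π×0.019×15.1) = 4.701×10^-4 K/W
R_stainless steel pipe wall = ln(28/19)/(2π×17.5×15.1) = 2.335×10^-4 K/W
R_cork board = ln(63/28)/(2π×0.04×15.1) = 0.2137 K/W
R_total = 0.2144 K/W
Q = ΔT/R_total = 48/0.2144

Q ≈ 224 W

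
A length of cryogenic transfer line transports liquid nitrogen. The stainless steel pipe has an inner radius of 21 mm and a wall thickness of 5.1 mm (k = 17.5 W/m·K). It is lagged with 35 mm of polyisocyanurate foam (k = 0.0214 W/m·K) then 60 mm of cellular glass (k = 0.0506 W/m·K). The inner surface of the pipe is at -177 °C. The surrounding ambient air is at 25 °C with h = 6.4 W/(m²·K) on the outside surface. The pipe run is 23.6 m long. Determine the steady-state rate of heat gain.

Per-layer cylindrical resistances, series-summed:
R_stainless steel pipe wall = ln(26.1/21)/(2π×17.5×23.6) = 8.378×10^-5 K/W
R_polyisocyanurate foam = ln(61.1/26.1)/(2π×0.0214×23.6) = 0.268 K/W
R_cellular glass = ln(121.1/61.1)/(2π×0.0506×23.6) = 0.09118 K/W
R_outer film = 1/(h_o·2πr_oL) = 1/(6.4×2π×0.1211×23.6) = 0.008701 K/W
R_total = 0.368 K/W
Q = ΔT/R_total = 202/0.368

Q ≈ 549 W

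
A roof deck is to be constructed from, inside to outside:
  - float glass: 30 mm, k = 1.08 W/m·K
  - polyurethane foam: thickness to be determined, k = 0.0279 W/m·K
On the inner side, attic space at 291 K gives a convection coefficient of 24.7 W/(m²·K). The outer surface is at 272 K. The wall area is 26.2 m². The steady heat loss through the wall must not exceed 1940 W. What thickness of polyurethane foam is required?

Series thermal resistances:
R_inner film = 1/(h_i·A) = 1/(24.7×26.2) = 0.001545 K/W
R_float glass = L/(kA) = 0.03/(1.08×26.2) = 0.00106 K/W
Sum of the known resistances R_other = 0.002605 K/W
Required total resistance R_tot = ΔT/Q_allow = 19/1940 = 0.009794 K/W
R_polyurethane foam = R_tot − R_other = 0.007188 K/W
L = R·k·A = 0.007188×0.0279×26.2

L ≈ 5.25 mm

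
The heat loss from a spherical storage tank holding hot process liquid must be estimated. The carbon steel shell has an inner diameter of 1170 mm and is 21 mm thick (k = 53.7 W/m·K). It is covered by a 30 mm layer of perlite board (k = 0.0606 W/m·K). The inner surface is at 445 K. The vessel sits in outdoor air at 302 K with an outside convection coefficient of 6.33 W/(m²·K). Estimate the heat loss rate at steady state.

Spherical conduction: R = (1/r_in − 1/r_out)/(4πk) per layer; series-sum.
R_carbon steel shell = (1/0.585 − 1/0.606)/(4π×53.7) = 8.778×10^-5 K/W
R_perlite board = (1/0.606 − 1/0.636)/(4π×0.0606) = 0.1022 K/W
R_outer film = 1/(h·4πr_o²) = 1/(6.33×4π×0.636²) = 0.03108 K/W
R_total = 0.1334 K/W
Q = ΔT/R_total = 143/0.1334

Q ≈ 1070 W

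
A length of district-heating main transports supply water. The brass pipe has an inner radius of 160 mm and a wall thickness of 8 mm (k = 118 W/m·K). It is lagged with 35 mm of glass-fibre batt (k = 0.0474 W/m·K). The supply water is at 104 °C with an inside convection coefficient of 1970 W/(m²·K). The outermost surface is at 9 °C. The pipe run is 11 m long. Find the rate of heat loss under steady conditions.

Q ≈ 1640 W

For a radial system each layer contributes R = ln(r_out/r_in)/(2πkL); films add R = 1/(hA).
R_inner film = 1/(h_i·2πr₁L) = 1/(1970×2π×0.16×11) = 4.59×10^-5 K/W
R_brass pipe wall = ln(168/160)/(2π×118×11) = 5.982×10^-6 K/W
R_glass-fibre batt = ln(203/168)/(2π×0.0474×11) = 0.05777 K/W
R_total = 0.05782 K/W
Q = ΔT/R_total = 95/0.05782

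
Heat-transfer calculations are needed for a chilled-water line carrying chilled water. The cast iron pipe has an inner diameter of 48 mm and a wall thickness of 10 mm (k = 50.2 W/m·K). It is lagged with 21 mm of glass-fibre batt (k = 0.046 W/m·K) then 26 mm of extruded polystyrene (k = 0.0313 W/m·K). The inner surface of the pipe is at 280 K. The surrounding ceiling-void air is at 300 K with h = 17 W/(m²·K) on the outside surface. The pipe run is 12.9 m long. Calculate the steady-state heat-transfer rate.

For a radial system each layer contributes R = ln(r_out/r_in)/(2πkL); films add R = 1/(hA).
R_cast iron pipe wall = ln(34/24)/(2π×50.2×12.9) = 8.56×10^-5 K/W
R_glass-fibre batt = ln(55/34)/(2π×0.046×12.9) = 0.129 K/W
R_extruded polystyrene = ln(81/55)/(2π×0.0313×12.9) = 0.1526 K/W
R_outer film = 1/(h_o·2πr_oL) = 1/(17×2π×0.081×12.9) = 0.00896 K/W
R_total = 0.2906 K/W
Q = ΔT/R_total = 20/0.2906

Q ≈ 68.8 W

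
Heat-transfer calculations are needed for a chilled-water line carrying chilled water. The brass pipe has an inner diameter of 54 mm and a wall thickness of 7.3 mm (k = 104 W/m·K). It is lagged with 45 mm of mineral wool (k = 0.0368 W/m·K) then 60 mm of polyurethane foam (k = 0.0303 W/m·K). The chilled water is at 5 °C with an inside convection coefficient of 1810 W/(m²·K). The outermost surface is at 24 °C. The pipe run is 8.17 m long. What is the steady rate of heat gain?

Treating each annulus and film as a series resistance:
R_inner film = 1/(h_i·2πr₁L) = 1/(1810×2π×0.027×8.17) = 3.986×10^-4 K/W
R_brass pipe wall = ln(34.3/27)/(2π×104×8.17) = 4.483×10^-5 K/W
R_mineral wool = ln(79.3/34.3)/(2π×0.0368×8.17) = 0.4437 K/W
R_polyurethane foam = ln(139.3/79.3)/(2π×0.0303×8.17) = 0.3622 K/W
R_total = 0.8063 K/W
Q = ΔT/R_total = 19/0.8063

Q ≈ 23.6 W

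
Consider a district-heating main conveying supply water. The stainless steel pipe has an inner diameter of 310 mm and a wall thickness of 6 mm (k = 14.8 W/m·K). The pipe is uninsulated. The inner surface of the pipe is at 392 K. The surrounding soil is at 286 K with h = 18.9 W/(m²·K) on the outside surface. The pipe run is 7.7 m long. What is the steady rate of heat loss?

Treating each annulus and film as a series resistance:
R_stainless steel pipe wall = ln(161/155)/(2π×14.8×7.7) = 5.304×10^-5 K/W
R_outer film = 1/(h_o·2πr_oL) = 1/(18.9×2π×0.161×7.7) = 0.006793 K/W
R_total = 0.006846 K/W
Q = ΔT/R_total = 106/0.006846

Q ≈ 15500 W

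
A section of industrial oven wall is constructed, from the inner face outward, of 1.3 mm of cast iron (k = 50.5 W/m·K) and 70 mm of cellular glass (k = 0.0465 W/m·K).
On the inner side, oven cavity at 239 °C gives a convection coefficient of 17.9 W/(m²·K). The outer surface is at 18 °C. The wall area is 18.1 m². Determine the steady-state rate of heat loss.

Treating each layer as a thermal resistance in series:
R_inner film = 1/(h_i·A) = 1/(17.9×18.1) = 0.003087 K/W
R_cast iron = L/(kA) = 0.0013/(50.5×18.1) = 1.422×10^-6 K/W
R_cellular glass = L/(kA) = 0.07/(0.0465×18.1) = 0.08317 K/W
R_total = 0.08626 K/W
Q = ΔT / R_total = 221 / 0.08626

Q ≈ 2560 W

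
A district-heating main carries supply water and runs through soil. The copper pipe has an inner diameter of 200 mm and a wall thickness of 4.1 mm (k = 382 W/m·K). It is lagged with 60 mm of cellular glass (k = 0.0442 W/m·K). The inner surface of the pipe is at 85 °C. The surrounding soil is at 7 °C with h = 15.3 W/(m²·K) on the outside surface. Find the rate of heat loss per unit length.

Per-layer cylindrical resistances, series-summed:
R_copper pipe wall = ln(104.1/100)/(2π×382×1) = 1.674×10^-5 K/W
R_cellular glass = ln(164.1/104.1)/(2π×0.0442×1) = 1.639 K/W
R_outer film = 1/(h_o·2πr_oL) = 1/(15.3×2π×0.1641×1) = 0.06339 K/W
R_total = 1.702 K/W
Q = ΔT/R_total = 78/1.702

q′ ≈ 45.8 W/m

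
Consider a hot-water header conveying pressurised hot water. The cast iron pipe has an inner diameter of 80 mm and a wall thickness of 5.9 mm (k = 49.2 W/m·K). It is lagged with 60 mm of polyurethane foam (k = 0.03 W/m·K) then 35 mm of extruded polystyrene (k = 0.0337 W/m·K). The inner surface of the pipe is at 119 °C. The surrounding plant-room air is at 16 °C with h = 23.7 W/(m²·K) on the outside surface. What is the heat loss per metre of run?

q′ ≈ 17.7 W/m

For a radial system each layer contributes R = ln(r_out/r_in)/(2πkL); films add R = 1/(hA).
R_cast iron pipe wall = ln(45.9/40)/(2π×49.2×1) = 4.451×10^-4 K/W
R_polyurethane foam = ln(105.9/45.9)/(2π×0.03×1) = 4.435 K/W
R_extruded polystyrene = ln(140.9/105.9)/(2π×0.0337×1) = 1.349 K/W
R_outer film = 1/(h_o·2πr_oL) = 1/(23.7×2π×0.1409×1) = 0.04766 K/W
R_total = 5.832 K/W
Q = ΔT/R_total = 103/5.832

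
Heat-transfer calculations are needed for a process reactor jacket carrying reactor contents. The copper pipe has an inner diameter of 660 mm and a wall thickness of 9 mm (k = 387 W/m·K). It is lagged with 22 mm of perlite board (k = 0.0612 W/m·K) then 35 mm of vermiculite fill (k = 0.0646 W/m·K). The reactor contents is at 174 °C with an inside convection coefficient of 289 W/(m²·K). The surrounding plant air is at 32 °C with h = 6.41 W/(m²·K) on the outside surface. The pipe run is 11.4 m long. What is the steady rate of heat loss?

Q ≈ 3550 W

Cylindrical conduction, so R = ln(r₂/r₁)/(2πkL) per layer, in series:
R_inner film = 1/(h_i·2πr₁L) = 1/(289×2π×0.33×11.4) = 1.464×10^-4 K/W
R_copper pipe wall = ln(339/330)/(2π×387×11.4) = 9.707×10^-7 K/W
R_perlite board = ln(361/339)/(2π×0.0612×11.4) = 0.01434 K/W
R_vermiculite fill = ln(396/361)/(2π×0.0646×11.4) = 0.02 K/W
R_outer film = 1/(h_o·2πr_oL) = 1/(6.41×2π×0.396×11.4) = 0.0055 K/W
R_total = 0.03999 K/W
Q = ΔT/R_total = 142/0.03999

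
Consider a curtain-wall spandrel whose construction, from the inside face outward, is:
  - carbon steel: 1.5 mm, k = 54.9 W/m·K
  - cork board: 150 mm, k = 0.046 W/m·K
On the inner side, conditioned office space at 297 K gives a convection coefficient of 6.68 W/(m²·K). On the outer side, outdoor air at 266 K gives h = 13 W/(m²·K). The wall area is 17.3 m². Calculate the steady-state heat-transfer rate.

Q ≈ 154 W

Using the resistance-network approach (series):
R_inner film = 1/(h_i·A) = 1/(6.68×17.3) = 0.008653 K/W
R_carbon steel = L/(kA) = 0.0015/(54.9×17.3) = 1.579×10^-6 K/W
R_cork board = L/(kA) = 0.15/(0.046×17.3) = 0.1885 K/W
R_outer film = 1/(h_o·A) = 1/(13×17.3) = 0.004446 K/W
R_total = 0.2016 K/W
Q = ΔT / R_total = 31 / 0.2016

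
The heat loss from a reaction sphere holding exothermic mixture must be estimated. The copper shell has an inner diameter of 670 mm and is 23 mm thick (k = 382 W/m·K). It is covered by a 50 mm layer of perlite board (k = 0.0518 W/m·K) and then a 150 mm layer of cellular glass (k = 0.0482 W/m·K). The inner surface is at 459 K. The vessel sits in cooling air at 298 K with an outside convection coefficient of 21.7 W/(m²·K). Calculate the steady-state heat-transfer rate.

Each spherical layer contributes R = (1/r_i − 1/r_o)/(4πk):
R_copper shell = (1/0.335 − 1/0.358)/(4π×382) = 3.995×10^-5 K/W
R_perlite board = (1/0.358 − 1/0.408)/(4π×0.0518) = 0.5259 K/W
R_cellular glass = (1/0.408 − 1/0.558)/(4π×0.0482) = 1.088 K/W
R_outer film = 1/(h·4πr_o²) = 1/(21.7×4π×0.558²) = 0.01178 K/W
R_total = 1.625 K/W
Q = ΔT/R_total = 161/1.625

Q ≈ 99 W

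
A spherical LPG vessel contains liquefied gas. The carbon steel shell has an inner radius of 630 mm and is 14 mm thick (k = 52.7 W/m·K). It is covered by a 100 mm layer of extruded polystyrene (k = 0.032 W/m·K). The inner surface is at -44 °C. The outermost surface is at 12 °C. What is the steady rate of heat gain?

Q ≈ 108 W

For a spherical shell R = (1/r₁ − 1/r₂)/(4πk); film R = 1/(h·4πr²). In series:
R_carbon steel shell = (1/0.63 − 1/0.644)/(4π×52.7) = 5.211×10^-5 K/W
R_extruded polystyrene = (1/0.644 − 1/0.744)/(4π×0.032) = 0.519 K/W
R_total = 0.5191 K/W
Q = ΔT/R_total = 56/0.5191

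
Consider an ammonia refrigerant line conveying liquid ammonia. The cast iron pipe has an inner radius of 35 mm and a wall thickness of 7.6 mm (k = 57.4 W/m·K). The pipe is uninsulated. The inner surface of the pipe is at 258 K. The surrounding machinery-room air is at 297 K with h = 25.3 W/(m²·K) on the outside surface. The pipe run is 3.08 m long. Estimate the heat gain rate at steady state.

For a radial system each layer contributes R = ln(r_out/r_in)/(2πkL); films add R = 1/(hA).
R_cast iron pipe wall = ln(42.6/35)/(2π×57.4×3.08) = 1.769×10^-4 K/W
R_outer film = 1/(h_o·2πr_oL) = 1/(25.3×2π×0.0426×3.08) = 0.04794 K/W
R_total = 0.04812 K/W
Q = ΔT/R_total = 39/0.04812

Q ≈ 810 W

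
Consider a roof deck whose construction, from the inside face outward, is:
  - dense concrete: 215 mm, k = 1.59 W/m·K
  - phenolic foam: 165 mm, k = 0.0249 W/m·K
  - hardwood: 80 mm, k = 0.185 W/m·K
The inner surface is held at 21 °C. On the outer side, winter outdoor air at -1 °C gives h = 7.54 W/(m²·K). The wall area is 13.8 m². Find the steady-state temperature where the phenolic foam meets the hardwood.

Thermal resistances in series:
R_dense concrete = L/(kA) = 0.215/(1.59×13.8) = 0.009799 K/W
R_phenolic foam = L/(kA) = 0.165/(0.0249×13.8) = 0.4802 K/W
R_hardwood = L/(kA) = 0.08/(0.185×13.8) = 0.03134 K/W
R_outer film = 1/(h_o·A) = 1/(7.54×13.8) = 0.009611 K/W
R_total = 0.5309 K/W;  Q = ΔT/R_total = 22/0.5309 = 41.44 W
T_interface = T_inner − Q·ΣR(inner→interface) = 21 − 41.4×0.49

T ≈ 0.697 °C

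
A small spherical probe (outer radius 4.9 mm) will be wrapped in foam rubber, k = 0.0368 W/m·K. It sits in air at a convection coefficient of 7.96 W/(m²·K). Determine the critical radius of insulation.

For a sphere r_cr = 2k/h = 2×0.0368/7.96
r_cr = 9.25 mm; since the bare radius (4.9 mm) is below r_cr, adding a thin layer of insulation will *increase* heat loss.

r_cr ≈ 9.25 mm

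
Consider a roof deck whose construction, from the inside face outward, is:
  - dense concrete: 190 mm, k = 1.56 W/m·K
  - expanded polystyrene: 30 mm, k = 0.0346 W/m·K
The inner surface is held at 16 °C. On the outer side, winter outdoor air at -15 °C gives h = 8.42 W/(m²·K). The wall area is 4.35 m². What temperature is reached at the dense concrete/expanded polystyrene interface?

T ≈ 12.6 °C

Series thermal resistances:
R_dense concrete = L/(kA) = 0.19/(1.56×4.35) = 0.028 K/W
R_expanded polystyrene = L/(kA) = 0.03/(0.0346×4.35) = 0.1993 K/W
R_outer film = 1/(h_o·A) = 1/(8.42×4.35) = 0.0273 K/W
R_total = 0.2546 K/W;  Q = ΔT/R_total = 31/0.2546 = 121.7 W
T_interface = T_inner − Q·ΣR(inner→interface) = 16 − 122×0.028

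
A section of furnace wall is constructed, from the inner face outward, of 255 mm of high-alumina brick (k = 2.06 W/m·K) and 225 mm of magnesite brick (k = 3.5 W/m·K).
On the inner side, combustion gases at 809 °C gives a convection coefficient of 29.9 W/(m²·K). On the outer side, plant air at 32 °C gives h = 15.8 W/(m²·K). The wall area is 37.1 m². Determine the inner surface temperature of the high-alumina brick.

Series thermal resistances:
R_inner film = 1/(h_i·A) = 1/(29.9×37.1) = 9.015×10^-4 K/W
R_high-alumina brick = L/(kA) = 0.255/(2.06×37.1) = 0.003337 K/W
R_magnesite brick = L/(kA) = 0.225/(3.5×37.1) = 0.001733 K/W
R_outer film = 1/(h_o·A) = 1/(15.8×37.1) = 0.001706 K/W
R_total = 0.007677 K/W;  Q = ΔT/R_total = 777/0.007677 = 101200 W
T_interface = T_inner − Q·ΣR(inner→interface) = 809 − 101000×9.015×10^-4

T ≈ 718 °C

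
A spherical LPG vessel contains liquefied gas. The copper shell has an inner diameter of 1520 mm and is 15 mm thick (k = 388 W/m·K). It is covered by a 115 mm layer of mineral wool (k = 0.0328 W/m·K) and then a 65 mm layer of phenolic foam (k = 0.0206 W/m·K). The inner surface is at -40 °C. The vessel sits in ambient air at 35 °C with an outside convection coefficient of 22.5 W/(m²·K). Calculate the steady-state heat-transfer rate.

Each spherical layer contributes R = (1/r_i − 1/r_o)/(4πk):
R_copper shell = (1/0.76 − 1/0.775)/(4π×388) = 5.223×10^-6 K/W
R_mineral wool = (1/0.775 − 1/0.89)/(4π×0.0328) = 0.4045 K/W
R_phenolic foam = (1/0.89 − 1/0.955)/(4π×0.0206) = 0.2954 K/W
R_outer film = 1/(h·4πr_o²) = 1/(22.5×4π×0.955²) = 0.003878 K/W
R_total = 0.7038 K/W
Q = ΔT/R_total = 75/0.7038

Q ≈ 107 W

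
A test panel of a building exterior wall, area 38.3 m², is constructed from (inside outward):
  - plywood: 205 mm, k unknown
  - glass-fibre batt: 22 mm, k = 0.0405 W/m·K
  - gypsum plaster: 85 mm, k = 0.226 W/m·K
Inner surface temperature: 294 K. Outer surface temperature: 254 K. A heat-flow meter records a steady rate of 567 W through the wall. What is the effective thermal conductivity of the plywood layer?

Using the resistance-network approach (series):
R_glass-fibre batt = L/(kA) = 0.022/(0.0405×38.3) = 0.01418 K/W
R_gypsum plaster = L/(kA) = 0.085/(0.226×38.3) = 0.00982 K/W
Sum of known resistances R_other = 0.024 K/W
Total R = ΔT/Q = 40/567 = 0.07055 K/W
R_plywood = R_total − R_other = 0.04654 K/W
k = L/(R·A) = 0.205/(0.04654×38.3)

k ≈ 0.115 W/(m·K)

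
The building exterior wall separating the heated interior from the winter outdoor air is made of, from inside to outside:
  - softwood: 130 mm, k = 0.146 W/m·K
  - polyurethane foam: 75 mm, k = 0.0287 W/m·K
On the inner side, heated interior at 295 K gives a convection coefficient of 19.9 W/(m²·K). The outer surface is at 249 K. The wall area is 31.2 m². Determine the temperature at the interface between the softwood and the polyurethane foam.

Model the wall as resistances in series:
R_inner film = 1/(h_i·A) = 1/(19.9×31.2) = 0.001611 K/W
R_softwood = L/(kA) = 0.13/(0.146×31.2) = 0.02854 K/W
R_polyurethane foam = L/(kA) = 0.075/(0.0287×31.2) = 0.08376 K/W
R_total = 0.1139 K/W;  Q = ΔT/R_total = 46/0.1139 = 403.8 W
T_interface = T_inner − Q·ΣR(inner→interface) = 295 − 404×0.03015

T ≈ 283 K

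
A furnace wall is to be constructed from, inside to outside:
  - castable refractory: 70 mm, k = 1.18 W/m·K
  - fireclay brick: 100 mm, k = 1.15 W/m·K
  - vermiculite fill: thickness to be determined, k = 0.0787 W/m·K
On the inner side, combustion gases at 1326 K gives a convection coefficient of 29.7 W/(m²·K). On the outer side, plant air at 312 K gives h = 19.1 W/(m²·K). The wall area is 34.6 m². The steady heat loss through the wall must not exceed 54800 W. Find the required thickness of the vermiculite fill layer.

L ≈ 32.1 mm

Series thermal resistances:
R_inner film = 1/(h_i·A) = 1/(29.7×34.6) = 9.731×10^-4 K/W
R_castable refractory = L/(kA) = 0.07/(1.18×34.6) = 0.001715 K/W
R_fireclay brick = L/(kA) = 0.1/(1.15×34.6) = 0.002513 K/W
R_outer film = 1/(h_o·A) = 1/(19.1×34.6) = 0.001513 K/W
Sum of the known resistances R_other = 0.006714 K/W
Required total resistance R_tot = ΔT/Q_allow = 1014/54800 = 0.0185 K/W
R_vermiculite fill = R_tot − R_other = 0.01179 K/W
L = R·k·A = 0.01179×0.0787×34.6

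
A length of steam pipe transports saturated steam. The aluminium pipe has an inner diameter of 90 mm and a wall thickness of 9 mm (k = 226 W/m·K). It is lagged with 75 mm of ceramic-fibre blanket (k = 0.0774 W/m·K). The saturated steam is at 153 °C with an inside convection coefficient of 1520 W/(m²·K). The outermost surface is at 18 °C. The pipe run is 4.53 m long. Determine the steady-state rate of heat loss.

Q ≈ 341 W

Cylindrical conduction, so R = ln(r₂/r₁)/(2πkL) per layer, in series:
R_inner film = 1/(h_i·2πr₁L) = 1/(1520×2π×0.045×4.53) = 5.136×10^-4 K/W
R_aluminium pipe wall = ln(54/45)/(2π×226×4.53) = 2.834×10^-5 K/W
R_ceramic-fibre blanket = ln(129/54)/(2π×0.0774×4.53) = 0.3953 K/W
R_total = 0.3958 K/W
Q = ΔT/R_total = 135/0.3958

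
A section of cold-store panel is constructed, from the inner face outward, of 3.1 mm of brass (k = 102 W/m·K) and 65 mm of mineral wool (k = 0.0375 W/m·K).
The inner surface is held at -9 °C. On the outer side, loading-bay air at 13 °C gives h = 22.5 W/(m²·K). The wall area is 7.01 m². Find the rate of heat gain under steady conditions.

Q ≈ 86.7 W

Treating each layer as a thermal resistance in series:
R_brass = L/(kA) = 0.0031/(102×7.01) = 4.336×10^-6 K/W
R_mineral wool = L/(kA) = 0.065/(0.0375×7.01) = 0.2473 K/W
R_outer film = 1/(h_o·A) = 1/(22.5×7.01) = 0.00634 K/W
R_total = 0.2536 K/W
Q = ΔT / R_total = 22 / 0.2536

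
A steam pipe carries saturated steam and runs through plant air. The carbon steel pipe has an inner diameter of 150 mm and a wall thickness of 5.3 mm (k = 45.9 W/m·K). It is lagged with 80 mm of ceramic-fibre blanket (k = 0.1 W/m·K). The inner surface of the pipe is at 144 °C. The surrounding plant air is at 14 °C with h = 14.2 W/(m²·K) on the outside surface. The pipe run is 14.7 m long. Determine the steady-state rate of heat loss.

Q ≈ 1630 W

Treating each annulus and film as a series resistance:
R_carbon steel pipe wall = ln(80.3/75)/(2π×45.9×14.7) = 1.611×10^-5 K/W
R_ceramic-fibre blanket = ln(160.3/80.3)/(2π×0.1×14.7) = 0.07484 K/W
R_outer film = 1/(h_o·2πr_oL) = 1/(14.2×2π×0.1603×14.7) = 0.004756 K/W
R_total = 0.07962 K/W
Q = ΔT/R_total = 130/0.07962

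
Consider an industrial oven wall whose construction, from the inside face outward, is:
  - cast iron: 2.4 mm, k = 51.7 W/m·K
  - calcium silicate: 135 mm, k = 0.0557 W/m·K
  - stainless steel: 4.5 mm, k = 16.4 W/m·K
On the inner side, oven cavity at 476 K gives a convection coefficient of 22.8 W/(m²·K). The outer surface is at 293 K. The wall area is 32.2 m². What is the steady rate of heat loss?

Q ≈ 2390 W

Model the wall as resistances in series:
R_inner film = 1/(h_i·A) = 1/(22.8×32.2) = 0.001362 K/W
R_cast iron = L/(kA) = 0.0024/(51.7×32.2) = 1.442×10^-6 K/W
R_calcium silicate = L/(kA) = 0.135/(0.0557×32.2) = 0.07527 K/W
R_stainless steel = L/(kA) = 0.0045/(16.4×32.2) = 8.521×10^-6 K/W
R_total = 0.07664 K/W
Q = ΔT / R_total = 183 / 0.07664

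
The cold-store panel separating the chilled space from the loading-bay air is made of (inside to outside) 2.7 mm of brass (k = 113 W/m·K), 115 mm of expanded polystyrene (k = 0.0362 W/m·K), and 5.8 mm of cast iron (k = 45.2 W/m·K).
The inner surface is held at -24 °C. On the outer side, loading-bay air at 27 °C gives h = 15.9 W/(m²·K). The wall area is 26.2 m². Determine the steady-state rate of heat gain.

Series thermal resistances:
R_brass = L/(kA) = 0.0027/(113×26.2) = 9.12×10^-7 K/W
R_expanded polystyrene = L/(kA) = 0.115/(0.0362×26.2) = 0.1213 K/W
R_cast iron = L/(kA) = 0.0058/(45.2×26.2) = 4.898×10^-6 K/W
R_outer film = 1/(h_o·A) = 1/(15.9×26.2) = 0.0024 K/W
R_total = 0.1237 K/W
Q = ΔT / R_total = 51 / 0.1237

Q ≈ 412 W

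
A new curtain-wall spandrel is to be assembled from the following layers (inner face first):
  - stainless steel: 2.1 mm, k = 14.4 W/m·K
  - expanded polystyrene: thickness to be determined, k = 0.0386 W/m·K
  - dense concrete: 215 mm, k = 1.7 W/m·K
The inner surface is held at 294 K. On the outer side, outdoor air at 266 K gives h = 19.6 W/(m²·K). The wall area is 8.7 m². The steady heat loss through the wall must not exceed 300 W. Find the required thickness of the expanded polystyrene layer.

L ≈ 24.5 mm

Treating each layer as a thermal resistance in series:
R_stainless steel = L/(kA) = 0.0021/(14.4×8.7) = 1.676×10^-5 K/W
R_dense concrete = L/(kA) = 0.215/(1.7×8.7) = 0.01454 K/W
R_outer film = 1/(h_o·A) = 1/(19.6×8.7) = 0.005864 K/W
Sum of the known resistances R_other = 0.02042 K/W
Required total resistance R_tot = ΔT/Q_allow = 28/300 = 0.09333 K/W
R_expanded polystyrene = R_tot − R_other = 0.07292 K/W
L = R·k·A = 0.07292×0.0386×8.7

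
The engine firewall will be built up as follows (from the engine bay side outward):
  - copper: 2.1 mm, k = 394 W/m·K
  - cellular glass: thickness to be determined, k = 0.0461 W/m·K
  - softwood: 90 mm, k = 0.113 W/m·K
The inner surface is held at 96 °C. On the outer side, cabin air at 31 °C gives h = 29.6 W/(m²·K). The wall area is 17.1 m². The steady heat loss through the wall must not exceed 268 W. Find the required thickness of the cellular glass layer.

Series thermal resistances:
R_copper = L/(kA) = 0.0021/(394×17.1) = 3.117×10^-7 K/W
R_softwood = L/(kA) = 0.09/(0.113×17.1) = 0.04658 K/W
R_outer film = 1/(h_o·A) = 1/(29.6×17.1) = 0.001976 K/W
Sum of the known resistances R_other = 0.04855 K/W
Required total resistance R_tot = ΔT/Q_allow = 65/268 = 0.2425 K/W
R_cellular glass = R_tot − R_other = 0.194 K/W
L = R·k·A = 0.194×0.0461×17.1

L ≈ 153 mm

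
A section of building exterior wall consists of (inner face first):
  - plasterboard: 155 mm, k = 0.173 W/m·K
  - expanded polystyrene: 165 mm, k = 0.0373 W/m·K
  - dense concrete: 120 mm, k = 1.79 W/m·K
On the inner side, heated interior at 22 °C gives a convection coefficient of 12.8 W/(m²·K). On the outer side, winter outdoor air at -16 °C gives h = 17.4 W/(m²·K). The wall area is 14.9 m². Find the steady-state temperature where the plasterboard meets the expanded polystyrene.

Thermal resistances in series:
R_inner film = 1/(h_i·A) = 1/(12.8×14.9) = 0.005243 K/W
R_plasterboard = L/(kA) = 0.155/(0.173×14.9) = 0.06013 K/W
R_expanded polystyrene = L/(kA) = 0.165/(0.0373×14.9) = 0.2969 K/W
R_dense concrete = L/(kA) = 0.12/(1.79×14.9) = 0.004499 K/W
R_outer film = 1/(h_o·A) = 1/(17.4×14.9) = 0.003857 K/W
R_total = 0.3706 K/W;  Q = ΔT/R_total = 38/0.3706 = 102.5 W
T_interface = T_inner − Q·ΣR(inner→interface) = 22 − 103×0.06537

T ≈ 15.3 °C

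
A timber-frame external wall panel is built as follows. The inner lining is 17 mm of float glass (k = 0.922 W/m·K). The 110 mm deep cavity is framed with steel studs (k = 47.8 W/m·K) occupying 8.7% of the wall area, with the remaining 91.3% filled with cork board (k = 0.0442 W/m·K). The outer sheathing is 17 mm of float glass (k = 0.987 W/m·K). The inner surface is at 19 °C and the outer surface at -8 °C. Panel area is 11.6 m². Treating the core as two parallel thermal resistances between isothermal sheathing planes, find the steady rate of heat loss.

Sheathing layers in series; stud and cavity paths in parallel between them.
R_inner = 0.017/(0.922×11.6) = 0.001589 K/W
R_stud  = 0.11/(47.8×0.087×11.6) = 0.00228 K/W
R_cav   = 0.11/(0.0442×0.913×11.6) = 0.235 K/W
1/R_core = 1/R_stud + 1/R_cav → R_core = 0.002258 K/W
R_outer = 0.017/(0.987×11.6) = 0.001485 K/W
R_total = 0.005333 K/W
Q = ΔT/R_total = 27/0.005333

Q ≈ 5060 W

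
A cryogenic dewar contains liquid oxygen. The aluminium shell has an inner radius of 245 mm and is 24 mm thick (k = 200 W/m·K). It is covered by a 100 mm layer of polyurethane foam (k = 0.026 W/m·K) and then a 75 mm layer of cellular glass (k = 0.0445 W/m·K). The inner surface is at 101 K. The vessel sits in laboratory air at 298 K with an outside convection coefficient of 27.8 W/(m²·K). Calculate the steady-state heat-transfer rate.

Each spherical layer contributes R = (1/r_i − 1/r_o)/(4πk):
R_aluminium shell = (1/0.245 − 1/0.269)/(4π×200) = 1.449×10^-4 K/W
R_polyurethane foam = (1/0.269 − 1/0.369)/(4π×0.026) = 3.083 K/W
R_cellular glass = (1/0.369 − 1/0.444)/(4π×0.0445) = 0.8186 K/W
R_outer film = 1/(h·4πr_o²) = 1/(27.8×4π×0.444²) = 0.01452 K/W
R_total = 3.917 K/W
Q = ΔT/R_total = 197/3.917

Q ≈ 50.3 W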